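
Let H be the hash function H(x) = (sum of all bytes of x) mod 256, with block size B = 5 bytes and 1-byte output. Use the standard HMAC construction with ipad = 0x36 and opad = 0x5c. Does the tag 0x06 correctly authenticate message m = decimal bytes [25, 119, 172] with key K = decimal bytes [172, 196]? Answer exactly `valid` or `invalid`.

Key decimal bytes [172, 196] = ac c4 is 2 bytes ≤ B = 5; zero-pad to 5 bytes: K' = ac c4 00 00 00.
K' ⊕ ipad = 9a f2 36 36 36; K' ⊕ opad = f0 98 5c 5c 5c.
Inner hash: sum = 154+242+54+54+54+25+119+172 = 874; mod 256 = 106 → 6a.
Outer hash (recomputed tag): sum = 240+152+92+92+92+106 = 774; mod 256 = 6 → 06.
Recomputed tag = 06; claimed = 06 → match.

valid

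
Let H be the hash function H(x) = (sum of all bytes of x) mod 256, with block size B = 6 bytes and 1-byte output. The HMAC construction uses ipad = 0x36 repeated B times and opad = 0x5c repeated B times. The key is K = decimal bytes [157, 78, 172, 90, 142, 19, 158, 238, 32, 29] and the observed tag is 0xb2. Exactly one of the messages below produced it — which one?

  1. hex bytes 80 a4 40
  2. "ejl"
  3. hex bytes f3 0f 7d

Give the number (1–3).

1

Key decimal bytes [157, 78, 172, 90, 142, 19, 158, 238, 32, 29] = 9d 4e ac 5a 8e 13 9e ee 20 1d is 10 bytes > B = 6, so hash it first: H(key) = 5b, then zero-pad to 6 bytes: K' = 5b 00 00 00 00 00.
K' ⊕ ipad = 6d 36 36 36 36 36; K' ⊕ opad = 07 5c 5c 5c 5c 5c.
m1: inner = H(6d 36 36 36 36 36 80 a4 40) = df; tag = H(07 5c 5c 5c 5c 5c df) = b2 ← matches
m2: inner = H(6d 36 36 36 36 36 65 6a 6c) = b6; tag = H(07 5c 5c 5c 5c 5c b6) = 89
m3: inner = H(6d 36 36 36 36 36 f3 0f 7d) = fa; tag = H(07 5c 5c 5c 5c 5c fa) = cd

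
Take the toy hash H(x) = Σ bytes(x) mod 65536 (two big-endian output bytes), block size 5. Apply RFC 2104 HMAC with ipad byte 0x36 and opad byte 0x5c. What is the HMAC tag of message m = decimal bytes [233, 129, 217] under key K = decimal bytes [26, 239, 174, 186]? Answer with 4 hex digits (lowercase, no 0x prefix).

03d3

Key decimal bytes [26, 239, 174, 186] = 1a ef ae ba is 4 bytes ≤ B = 5; zero-pad to 5 bytes: K' = 1a ef ae ba 00.
K' ⊕ ipad = 2c d9 98 8c 36.  K' ⊕ opad = 46 b3 f2 e6 5c.
Inner input = (K'⊕ipad) ∥ m = 2c d9 98 8c 36 ∥ e9 81 d9.
Inner hash: sum = 44+217+152+140+54+233+129+217 = 1186 → 04 a2.
Outer input = (K'⊕opad) ∥ inner = 46 b3 f2 e6 5c ∥ 04 a2.
Outer hash (tag): sum = 70+179+242+230+92+4+162 = 979 → 03 d3.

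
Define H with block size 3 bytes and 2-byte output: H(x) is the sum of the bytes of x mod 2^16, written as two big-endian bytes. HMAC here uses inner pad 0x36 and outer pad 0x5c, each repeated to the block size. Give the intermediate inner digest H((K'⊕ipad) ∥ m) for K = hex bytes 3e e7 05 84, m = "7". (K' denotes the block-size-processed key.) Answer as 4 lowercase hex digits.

013c

Key hex bytes 3e e7 05 84 is 4 bytes > B = 3, so hash it first: H(key) = 01 ae, then zero-pad to 3 bytes: K' = 01 ae 00.
K' ⊕ ipad = 37 98 36.
Inner input = 37 98 36 ∥ 37.
Inner hash: sum = 55+152+54+55 = 316 → 01 3c.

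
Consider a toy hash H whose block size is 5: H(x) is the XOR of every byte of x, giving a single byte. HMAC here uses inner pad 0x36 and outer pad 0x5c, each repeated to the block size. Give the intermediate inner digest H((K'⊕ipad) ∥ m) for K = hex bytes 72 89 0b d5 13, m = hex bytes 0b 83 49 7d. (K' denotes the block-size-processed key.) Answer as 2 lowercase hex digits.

Key hex bytes 72 89 0b d5 13 is exactly B = 5 bytes: K' = 72 89 0b d5 13.
K' ⊕ ipad = 44 bf 3d e3 25.
Inner input = 44 bf 3d e3 25 ∥ 0b 83 49 7d.
Inner hash: XOR 44⊕bf⊕3d⊕e3⊕25⊕0b⊕83⊕49⊕7d = bc.

bc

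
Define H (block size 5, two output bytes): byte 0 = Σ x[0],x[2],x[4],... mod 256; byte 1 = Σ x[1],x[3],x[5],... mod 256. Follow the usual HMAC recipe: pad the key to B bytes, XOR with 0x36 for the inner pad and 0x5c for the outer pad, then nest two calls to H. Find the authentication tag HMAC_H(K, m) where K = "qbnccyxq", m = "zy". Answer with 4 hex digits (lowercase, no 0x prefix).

e7c0

Key "qbnccyxq" = 71 62 6e 63 63 79 78 71 is 8 bytes > B = 5, so hash it first: H(key) = ba af, then zero-pad to 5 bytes: K' = ba af 00 00 00.
K' ⊕ ipad = 8c 99 36 36 36.  K' ⊕ opad = e6 f3 5c 5c 5c.
Inner input = (K'⊕ipad) ∥ m = 8c 99 36 36 36 ∥ 7a 79.
Inner hash: even-index sum = 369 mod 256 = 113; odd-index sum = 329 mod 256 = 73 → 71 49.
Outer input = (K'⊕opad) ∥ inner = e6 f3 5c 5c 5c ∥ 71 49.
Outer hash (tag): even-index sum = 487 mod 256 = 231; odd-index sum = 448 mod 256 = 192 → e7 c0.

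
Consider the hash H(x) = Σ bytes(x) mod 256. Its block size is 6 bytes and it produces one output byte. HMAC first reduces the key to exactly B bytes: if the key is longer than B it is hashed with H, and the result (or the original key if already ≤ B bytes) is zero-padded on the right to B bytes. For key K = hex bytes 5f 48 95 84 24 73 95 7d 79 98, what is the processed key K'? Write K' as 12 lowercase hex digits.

7a0000000000

|K| = 10 > B = 6, so first hash the key.
H(K): sum = 95+72+149+132+36+115+149+125+121+152 = 1146; mod 256 = 122 → 7a.
Zero-pad H(K) = 7a to 6 bytes: K' = 7a 00 00 00 00 00.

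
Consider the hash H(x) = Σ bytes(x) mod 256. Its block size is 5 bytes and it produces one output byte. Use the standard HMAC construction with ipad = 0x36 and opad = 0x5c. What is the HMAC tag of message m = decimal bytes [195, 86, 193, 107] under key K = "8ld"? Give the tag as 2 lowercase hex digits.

ef

Key "8ld" = 38 6c 64 is 3 bytes ≤ B = 5; zero-pad to 5 bytes: K' = 38 6c 64 00 00.
K' ⊕ ipad = 0e 5a 52 36 36.  K' ⊕ opad = 64 30 38 5c 5c.
Inner input = (K'⊕ipad) ∥ m = 0e 5a 52 36 36 ∥ c3 56 c1 6b.
Inner hash: sum = 14+90+82+54+54+195+86+193+107 = 875; mod 256 = 107 → 6b.
Outer input = (K'⊕opad) ∥ inner = 64 30 38 5c 5c ∥ 6b.
Outer hash (tag): sum = 100+48+56+92+92+107 = 495; mod 256 = 239 → ef.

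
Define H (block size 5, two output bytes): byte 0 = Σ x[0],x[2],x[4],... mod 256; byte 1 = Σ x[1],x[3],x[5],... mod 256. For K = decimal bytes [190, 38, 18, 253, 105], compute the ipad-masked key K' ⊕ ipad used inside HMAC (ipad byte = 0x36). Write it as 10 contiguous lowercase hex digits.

881024cb5f

Key decimal bytes [190, 38, 18, 253, 105] = be 26 12 fd 69 is exactly B = 5 bytes: K' = be 26 12 fd 69.
XOR each byte with 0x36: be⊕36=88, 26⊕36=10, 12⊕36=24, fd⊕36=cb, 69⊕36=5f.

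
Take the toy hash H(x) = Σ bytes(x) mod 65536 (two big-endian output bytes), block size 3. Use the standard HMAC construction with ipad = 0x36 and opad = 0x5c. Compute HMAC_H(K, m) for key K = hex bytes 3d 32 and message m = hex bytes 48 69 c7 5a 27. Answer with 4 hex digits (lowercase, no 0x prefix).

016b

Key hex bytes 3d 32 is 2 bytes ≤ B = 3; zero-pad to 3 bytes: K' = 3d 32 00.
K' ⊕ ipad = 0b 04 36.  K' ⊕ opad = 61 6e 5c.
Inner input = (K'⊕ipad) ∥ m = 0b 04 36 ∥ 48 69 c7 5a 27.
Inner hash: sum = 11+4+54+72+105+199+90+39 = 574 → 02 3e.
Outer input = (K'⊕opad) ∥ inner = 61 6e 5c ∥ 02 3e.
Outer hash (tag): sum = 97+110+92+2+62 = 363 → 01 6b.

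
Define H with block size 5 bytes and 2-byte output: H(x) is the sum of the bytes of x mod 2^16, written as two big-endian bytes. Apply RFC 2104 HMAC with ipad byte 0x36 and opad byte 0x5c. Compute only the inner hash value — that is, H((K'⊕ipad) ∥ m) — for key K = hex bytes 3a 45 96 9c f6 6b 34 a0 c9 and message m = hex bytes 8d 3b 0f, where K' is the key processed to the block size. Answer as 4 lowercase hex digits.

Key hex bytes 3a 45 96 9c f6 6b 34 a0 c9 is 9 bytes > B = 5, so hash it first: H(key) = 04 af, then zero-pad to 5 bytes: K' = 04 af 00 00 00.
K' ⊕ ipad = 32 99 36 36 36.
Inner input = 32 99 36 36 36 ∥ 8d 3b 0f.
Inner hash: sum = 50+153+54+54+54+141+59+15 = 580 → 02 44.

0244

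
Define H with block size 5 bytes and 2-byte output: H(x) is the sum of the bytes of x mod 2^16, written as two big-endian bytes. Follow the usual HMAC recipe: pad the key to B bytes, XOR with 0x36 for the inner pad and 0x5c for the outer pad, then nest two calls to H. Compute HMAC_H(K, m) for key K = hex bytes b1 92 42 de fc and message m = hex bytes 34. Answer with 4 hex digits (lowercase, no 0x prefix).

0383

Key hex bytes b1 92 42 de fc is exactly B = 5 bytes: K' = b1 92 42 de fc.
K' ⊕ ipad = 87 a4 74 e8 ca.  K' ⊕ opad = ed ce 1e 82 a0.
Inner input = (K'⊕ipad) ∥ m = 87 a4 74 e8 ca ∥ 34.
Inner hash: sum = 135+164+116+232+202+52 = 901 → 03 85.
Outer input = (K'⊕opad) ∥ inner = ed ce 1e 82 a0 ∥ 03 85.
Outer hash (tag): sum = 237+206+30+130+160+3+133 = 899 → 03 83.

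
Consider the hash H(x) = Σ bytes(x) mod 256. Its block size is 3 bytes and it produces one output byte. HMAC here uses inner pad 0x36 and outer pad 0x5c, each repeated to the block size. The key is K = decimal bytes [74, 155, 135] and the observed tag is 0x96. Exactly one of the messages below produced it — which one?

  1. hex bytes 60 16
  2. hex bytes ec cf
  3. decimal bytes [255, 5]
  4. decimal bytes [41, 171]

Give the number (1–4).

Key decimal bytes [74, 155, 135] = 4a 9b 87 is exactly B = 3 bytes: K' = 4a 9b 87.
K' ⊕ ipad = 7c ad b1; K' ⊕ opad = 16 c7 db.
m1: inner = H(7c ad b1 60 16) = 50; tag = H(16 c7 db 50) = 08
m2: inner = H(7c ad b1 ec cf) = 95; tag = H(16 c7 db 95) = 4d
m3: inner = H(7c ad b1 ff 05) = de; tag = H(16 c7 db de) = 96 ← matches
m4: inner = H(7c ad b1 29 ab) = ae; tag = H(16 c7 db ae) = 66

3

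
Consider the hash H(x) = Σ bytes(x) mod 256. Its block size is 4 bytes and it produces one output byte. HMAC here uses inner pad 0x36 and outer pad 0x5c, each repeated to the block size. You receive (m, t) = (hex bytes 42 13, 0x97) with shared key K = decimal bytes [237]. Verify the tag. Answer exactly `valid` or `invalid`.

valid

Key decimal bytes [237] = ed is 1 byte ≤ B = 4; zero-pad to 4 bytes: K' = ed 00 00 00.
K' ⊕ ipad = db 36 36 36; K' ⊕ opad = b1 5c 5c 5c.
Inner hash: sum = 219+54+54+54+66+19 = 466; mod 256 = 210 → d2.
Outer hash (recomputed tag): sum = 177+92+92+92+210 = 663; mod 256 = 151 → 97.
Recomputed tag = 97; claimed = 97 → match.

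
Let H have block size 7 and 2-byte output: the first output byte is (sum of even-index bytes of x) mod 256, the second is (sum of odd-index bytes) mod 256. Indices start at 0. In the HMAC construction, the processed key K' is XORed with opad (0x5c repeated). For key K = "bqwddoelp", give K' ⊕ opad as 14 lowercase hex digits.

Key "bqwddoelp" = 62 71 77 64 64 6f 65 6c 70 is 9 bytes > B = 7, so hash it first: H(key) = 12 b0, then zero-pad to 7 bytes: K' = 12 b0 00 00 00 00 00.
XOR each byte with 0x5c: 12⊕5c=4e, b0⊕5c=ec, 00⊕5c=5c, 00⊕5c=5c, 00⊕5c=5c, 00⊕5c=5c, 00⊕5c=5c.

4eec5c5c5c5c5c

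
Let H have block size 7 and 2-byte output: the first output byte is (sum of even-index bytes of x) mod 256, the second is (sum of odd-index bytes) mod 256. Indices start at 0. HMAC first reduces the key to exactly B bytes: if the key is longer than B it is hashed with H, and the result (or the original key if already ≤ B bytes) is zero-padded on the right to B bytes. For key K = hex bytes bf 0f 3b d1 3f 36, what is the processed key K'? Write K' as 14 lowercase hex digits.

bf0f3bd13f3600

Key hex bytes bf 0f 3b d1 3f 36 is 6 bytes ≤ B = 7; zero-pad to 7 bytes: K' = bf 0f 3b d1 3f 36 00.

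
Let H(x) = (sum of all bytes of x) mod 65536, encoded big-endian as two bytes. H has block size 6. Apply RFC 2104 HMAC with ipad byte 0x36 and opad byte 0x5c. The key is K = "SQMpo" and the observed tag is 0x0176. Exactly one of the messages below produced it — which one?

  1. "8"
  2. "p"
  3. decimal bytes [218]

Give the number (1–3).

2

Key "SQMpo" = 53 51 4d 70 6f is 5 bytes ≤ B = 6; zero-pad to 6 bytes: K' = 53 51 4d 70 6f 00.
K' ⊕ ipad = 65 67 7b 46 59 36; K' ⊕ opad = 0f 0d 11 2c 33 5c.
m1: inner = H(65 67 7b 46 59 36 38) = 02 54; tag = H(0f 0d 11 2c 33 5c 02 54) = 013e
m2: inner = H(65 67 7b 46 59 36 70) = 02 8c; tag = H(0f 0d 11 2c 33 5c 02 8c) = 0176 ← matches
m3: inner = H(65 67 7b 46 59 36 da) = 02 f6; tag = H(0f 0d 11 2c 33 5c 02 f6) = 01e0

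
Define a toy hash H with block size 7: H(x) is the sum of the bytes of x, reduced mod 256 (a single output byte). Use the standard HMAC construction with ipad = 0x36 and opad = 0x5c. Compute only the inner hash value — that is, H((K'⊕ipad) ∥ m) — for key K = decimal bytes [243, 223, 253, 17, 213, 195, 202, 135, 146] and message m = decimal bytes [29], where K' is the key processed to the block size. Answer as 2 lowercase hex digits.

ce

Key decimal bytes [243, 223, 253, 17, 213, 195, 202, 135, 146] = f3 df fd 11 d5 c3 ca 87 92 is 9 bytes > B = 7, so hash it first: H(key) = 5b, then zero-pad to 7 bytes: K' = 5b 00 00 00 00 00 00.
K' ⊕ ipad = 6d 36 36 36 36 36 36.
Inner input = 6d 36 36 36 36 36 36 ∥ 1d.
Inner hash: sum = 109+54+54+54+54+54+54+29 = 462; mod 256 = 206 → ce.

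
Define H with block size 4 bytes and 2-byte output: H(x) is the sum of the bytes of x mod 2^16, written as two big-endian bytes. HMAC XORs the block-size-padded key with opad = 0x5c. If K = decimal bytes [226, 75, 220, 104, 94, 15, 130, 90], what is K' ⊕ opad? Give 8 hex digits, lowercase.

Key decimal bytes [226, 75, 220, 104, 94, 15, 130, 90] = e2 4b dc 68 5e 0f 82 5a is 8 bytes > B = 4, so hash it first: H(key) = 03 ba, then zero-pad to 4 bytes: K' = 03 ba 00 00.
XOR each byte with 0x5c: 03⊕5c=5f, ba⊕5c=e6, 00⊕5c=5c, 00⊕5c=5c.

5fe65c5c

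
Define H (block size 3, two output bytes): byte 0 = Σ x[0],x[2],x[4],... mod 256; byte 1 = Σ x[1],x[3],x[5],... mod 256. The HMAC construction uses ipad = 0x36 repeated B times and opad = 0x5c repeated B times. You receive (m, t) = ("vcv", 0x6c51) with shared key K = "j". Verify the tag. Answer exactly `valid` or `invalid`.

Key "j" = 6a is 1 byte ≤ B = 3; zero-pad to 3 bytes: K' = 6a 00 00.
K' ⊕ ipad = 5c 36 36; K' ⊕ opad = 36 5c 5c.
Inner hash: even-index sum = 245 mod 256 = 245; odd-index sum = 290 mod 256 = 34 → f5 22.
Outer hash (recomputed tag): even-index sum = 180 mod 256 = 180; odd-index sum = 337 mod 256 = 81 → b4 51.
Recomputed tag = b451; claimed = 6c51 → mismatch.

invalid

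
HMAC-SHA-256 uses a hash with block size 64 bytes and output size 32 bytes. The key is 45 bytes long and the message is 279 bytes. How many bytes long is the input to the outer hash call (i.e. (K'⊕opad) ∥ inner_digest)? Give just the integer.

96

Key is 45 ≤ 64 bytes, zero-padded: |K'| = 64.
Outer input = (K'⊕opad) ∥ H(inner) → 64 + 32 = 96 bytes.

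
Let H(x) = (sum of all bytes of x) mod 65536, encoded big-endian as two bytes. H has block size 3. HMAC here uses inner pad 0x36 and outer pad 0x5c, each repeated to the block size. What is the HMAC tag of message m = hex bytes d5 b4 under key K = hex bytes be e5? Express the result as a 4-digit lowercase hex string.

0214

Key hex bytes be e5 is 2 bytes ≤ B = 3; zero-pad to 3 bytes: K' = be e5 00.
K' ⊕ ipad = 88 d3 36.  K' ⊕ opad = e2 b9 5c.
Inner input = (K'⊕ipad) ∥ m = 88 d3 36 ∥ d5 b4.
Inner hash: sum = 136+211+54+213+180 = 794 → 03 1a.
Outer input = (K'⊕opad) ∥ inner = e2 b9 5c ∥ 03 1a.
Outer hash (tag): sum = 226+185+92+3+26 = 532 → 02 14.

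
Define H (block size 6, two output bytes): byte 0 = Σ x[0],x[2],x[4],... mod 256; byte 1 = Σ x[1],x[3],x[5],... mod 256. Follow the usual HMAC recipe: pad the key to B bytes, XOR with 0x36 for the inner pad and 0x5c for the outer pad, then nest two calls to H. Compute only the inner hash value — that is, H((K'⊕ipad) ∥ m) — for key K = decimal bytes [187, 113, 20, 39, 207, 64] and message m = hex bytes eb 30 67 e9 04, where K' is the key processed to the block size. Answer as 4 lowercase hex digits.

fee7

Key decimal bytes [187, 113, 20, 39, 207, 64] = bb 71 14 27 cf 40 is exactly B = 6 bytes: K' = bb 71 14 27 cf 40.
K' ⊕ ipad = 8d 47 22 11 f9 76.
Inner input = 8d 47 22 11 f9 76 ∥ eb 30 67 e9 04.
Inner hash: even-index sum = 766 mod 256 = 254; odd-index sum = 487 mod 256 = 231 → fe e7.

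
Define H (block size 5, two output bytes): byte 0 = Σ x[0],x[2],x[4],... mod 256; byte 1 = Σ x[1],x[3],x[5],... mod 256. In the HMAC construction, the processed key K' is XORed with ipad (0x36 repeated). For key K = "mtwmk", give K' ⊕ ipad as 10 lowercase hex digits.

Key "mtwmk" = 6d 74 77 6d 6b is exactly B = 5 bytes: K' = 6d 74 77 6d 6b.
XOR each byte with 0x36: 6d⊕36=5b, 74⊕36=42, 77⊕36=41, 6d⊕36=5b, 6b⊕36=5d.

5b42415b5d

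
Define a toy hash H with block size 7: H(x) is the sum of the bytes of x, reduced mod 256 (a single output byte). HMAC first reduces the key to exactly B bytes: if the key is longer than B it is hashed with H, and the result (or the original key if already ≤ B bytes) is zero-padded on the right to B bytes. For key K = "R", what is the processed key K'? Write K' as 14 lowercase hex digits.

52000000000000

Key "R" = 52 is 1 byte ≤ B = 7; zero-pad to 7 bytes: K' = 52 00 00 00 00 00 00.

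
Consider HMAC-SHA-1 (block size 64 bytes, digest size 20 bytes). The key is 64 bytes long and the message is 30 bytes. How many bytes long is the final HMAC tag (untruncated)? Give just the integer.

The tag is one SHA-1 digest: 20 bytes.

20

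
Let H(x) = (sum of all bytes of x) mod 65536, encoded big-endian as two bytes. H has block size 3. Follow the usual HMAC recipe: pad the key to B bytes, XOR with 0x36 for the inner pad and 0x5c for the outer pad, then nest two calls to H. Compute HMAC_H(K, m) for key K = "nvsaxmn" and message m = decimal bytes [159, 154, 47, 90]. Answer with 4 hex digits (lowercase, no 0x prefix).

Key "nvsaxmn" = 6e 76 73 61 78 6d 6e is 7 bytes > B = 3, so hash it first: H(key) = 03 0b, then zero-pad to 3 bytes: K' = 03 0b 00.
K' ⊕ ipad = 35 3d 36.  K' ⊕ opad = 5f 57 5c.
Inner input = (K'⊕ipad) ∥ m = 35 3d 36 ∥ 9f 9a 2f 5a.
Inner hash: sum = 53+61+54+159+154+47+90 = 618 → 02 6a.
Outer input = (K'⊕opad) ∥ inner = 5f 57 5c ∥ 02 6a.
Outer hash (tag): sum = 95+87+92+2+106 = 382 → 01 7e.

017e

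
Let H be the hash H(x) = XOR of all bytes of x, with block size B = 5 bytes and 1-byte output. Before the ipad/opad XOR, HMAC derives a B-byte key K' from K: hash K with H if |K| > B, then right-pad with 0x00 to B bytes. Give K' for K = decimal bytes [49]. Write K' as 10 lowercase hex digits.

Key decimal bytes [49] = 31 is 1 byte ≤ B = 5; zero-pad to 5 bytes: K' = 31 00 00 00 00.

3100000000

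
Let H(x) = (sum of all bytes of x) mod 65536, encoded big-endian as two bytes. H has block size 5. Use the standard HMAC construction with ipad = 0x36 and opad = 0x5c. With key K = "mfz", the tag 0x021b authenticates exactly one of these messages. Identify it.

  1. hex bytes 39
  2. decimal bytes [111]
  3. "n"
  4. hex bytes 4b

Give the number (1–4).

Key "mfz" = 6d 66 7a is 3 bytes ≤ B = 5; zero-pad to 5 bytes: K' = 6d 66 7a 00 00.
K' ⊕ ipad = 5b 50 4c 36 36; K' ⊕ opad = 31 3a 26 5c 5c.
m1: inner = H(5b 50 4c 36 36 39) = 01 9c; tag = H(31 3a 26 5c 5c 01 9c) = 01e6
m2: inner = H(5b 50 4c 36 36 6f) = 01 d2; tag = H(31 3a 26 5c 5c 01 d2) = 021c
m3: inner = H(5b 50 4c 36 36 6e) = 01 d1; tag = H(31 3a 26 5c 5c 01 d1) = 021b ← matches
m4: inner = H(5b 50 4c 36 36 4b) = 01 ae; tag = H(31 3a 26 5c 5c 01 ae) = 01f8

3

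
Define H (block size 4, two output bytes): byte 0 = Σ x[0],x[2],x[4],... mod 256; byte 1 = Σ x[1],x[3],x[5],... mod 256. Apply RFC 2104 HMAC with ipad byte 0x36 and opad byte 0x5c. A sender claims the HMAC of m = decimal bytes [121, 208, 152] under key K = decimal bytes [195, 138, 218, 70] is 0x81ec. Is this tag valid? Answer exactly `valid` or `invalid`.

Key decimal bytes [195, 138, 218, 70] = c3 8a da 46 is exactly B = 4 bytes: K' = c3 8a da 46.
K' ⊕ ipad = f5 bc ec 70; K' ⊕ opad = 9f d6 86 1a.
Inner hash: even-index sum = 754 mod 256 = 242; odd-index sum = 508 mod 256 = 252 → f2 fc.
Outer hash (recomputed tag): even-index sum = 535 mod 256 = 23; odd-index sum = 492 mod 256 = 236 → 17 ec.
Recomputed tag = 17ec; claimed = 81ec → mismatch.

invalid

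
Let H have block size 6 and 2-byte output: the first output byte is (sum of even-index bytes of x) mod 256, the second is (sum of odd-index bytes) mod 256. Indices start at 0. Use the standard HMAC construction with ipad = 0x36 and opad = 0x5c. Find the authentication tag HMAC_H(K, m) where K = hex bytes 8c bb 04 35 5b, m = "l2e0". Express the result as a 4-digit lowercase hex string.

Key hex bytes 8c bb 04 35 5b is 5 bytes ≤ B = 6; zero-pad to 6 bytes: K' = 8c bb 04 35 5b 00.
K' ⊕ ipad = ba 8d 32 03 6d 36.  K' ⊕ opad = d0 e7 58 69 07 5c.
Inner input = (K'⊕ipad) ∥ m = ba 8d 32 03 6d 36 ∥ 6c 32 65 30.
Inner hash: even-index sum = 554 mod 256 = 42; odd-index sum = 296 mod 256 = 40 → 2a 28.
Outer input = (K'⊕opad) ∥ inner = d0 e7 58 69 07 5c ∥ 2a 28.
Outer hash (tag): even-index sum = 345 mod 256 = 89; odd-index sum = 468 mod 256 = 212 → 59 d4.

59d4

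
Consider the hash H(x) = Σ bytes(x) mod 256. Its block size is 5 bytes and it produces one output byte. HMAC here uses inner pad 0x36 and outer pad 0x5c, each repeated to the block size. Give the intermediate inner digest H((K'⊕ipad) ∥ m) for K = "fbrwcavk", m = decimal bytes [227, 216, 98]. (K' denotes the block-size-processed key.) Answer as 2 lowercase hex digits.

Key "fbrwcavk" = 66 62 72 77 63 61 76 6b is 8 bytes > B = 5, so hash it first: H(key) = 56, then zero-pad to 5 bytes: K' = 56 00 00 00 00.
K' ⊕ ipad = 60 36 36 36 36.
Inner input = 60 36 36 36 36 ∥ e3 d8 62.
Inner hash: sum = 96+54+54+54+54+227+216+98 = 853; mod 256 = 85 → 55.

55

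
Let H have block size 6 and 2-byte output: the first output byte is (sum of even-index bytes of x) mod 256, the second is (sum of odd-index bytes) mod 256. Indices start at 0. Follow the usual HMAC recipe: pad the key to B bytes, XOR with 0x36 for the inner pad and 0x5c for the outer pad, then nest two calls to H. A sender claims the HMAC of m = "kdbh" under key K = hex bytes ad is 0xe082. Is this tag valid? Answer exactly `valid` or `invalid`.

invalid

Key hex bytes ad is 1 byte ≤ B = 6; zero-pad to 6 bytes: K' = ad 00 00 00 00 00.
K' ⊕ ipad = 9b 36 36 36 36 36; K' ⊕ opad = f1 5c 5c 5c 5c 5c.
Inner hash: even-index sum = 468 mod 256 = 212; odd-index sum = 366 mod 256 = 110 → d4 6e.
Outer hash (recomputed tag): even-index sum = 637 mod 256 = 125; odd-index sum = 386 mod 256 = 130 → 7d 82.
Recomputed tag = 7d82; claimed = e082 → mismatch.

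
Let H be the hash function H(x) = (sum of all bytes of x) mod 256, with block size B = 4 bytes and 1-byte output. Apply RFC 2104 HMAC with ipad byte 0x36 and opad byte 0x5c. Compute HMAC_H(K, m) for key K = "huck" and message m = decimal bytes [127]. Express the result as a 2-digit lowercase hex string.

Key "huck" = 68 75 63 6b is exactly B = 4 bytes: K' = 68 75 63 6b.
K' ⊕ ipad = 5e 43 55 5d.  K' ⊕ opad = 34 29 3f 37.
Inner input = (K'⊕ipad) ∥ m = 5e 43 55 5d ∥ 7f.
Inner hash: sum = 94+67+85+93+127 = 466; mod 256 = 210 → d2.
Outer input = (K'⊕opad) ∥ inner = 34 29 3f 37 ∥ d2.
Outer hash (tag): sum = 52+41+63+55+210 = 421; mod 256 = 165 → a5.

a5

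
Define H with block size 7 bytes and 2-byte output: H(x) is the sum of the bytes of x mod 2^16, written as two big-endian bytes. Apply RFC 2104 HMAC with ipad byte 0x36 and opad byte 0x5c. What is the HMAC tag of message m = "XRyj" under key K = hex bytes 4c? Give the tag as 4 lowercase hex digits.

Key hex bytes 4c is 1 byte ≤ B = 7; zero-pad to 7 bytes: K' = 4c 00 00 00 00 00 00.
K' ⊕ ipad = 7a 36 36 36 36 36 36.  K' ⊕ opad = 10 5c 5c 5c 5c 5c 5c.
Inner input = (K'⊕ipad) ∥ m = 7a 36 36 36 36 36 36 ∥ 58 52 79 6a.
Inner hash: sum = 122+54+54+54+54+54+54+88+82+121+106 = 843 → 03 4b.
Outer input = (K'⊕opad) ∥ inner = 10 5c 5c 5c 5c 5c 5c ∥ 03 4b.
Outer hash (tag): sum = 16+92+92+92+92+92+92+3+75 = 646 → 02 86.

0286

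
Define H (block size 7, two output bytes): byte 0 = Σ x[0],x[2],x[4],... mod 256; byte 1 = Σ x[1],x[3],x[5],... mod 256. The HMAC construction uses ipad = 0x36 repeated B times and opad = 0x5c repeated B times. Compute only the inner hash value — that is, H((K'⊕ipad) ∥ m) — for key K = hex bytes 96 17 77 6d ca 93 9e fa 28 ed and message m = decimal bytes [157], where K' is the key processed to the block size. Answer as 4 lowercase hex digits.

4dd1

Key hex bytes 96 17 77 6d ca 93 9e fa 28 ed is 10 bytes > B = 7, so hash it first: H(key) = 9d fe, then zero-pad to 7 bytes: K' = 9d fe 00 00 00 00 00.
K' ⊕ ipad = ab c8 36 36 36 36 36.
Inner input = ab c8 36 36 36 36 36 ∥ 9d.
Inner hash: even-index sum = 333 mod 256 = 77; odd-index sum = 465 mod 256 = 209 → 4d d1.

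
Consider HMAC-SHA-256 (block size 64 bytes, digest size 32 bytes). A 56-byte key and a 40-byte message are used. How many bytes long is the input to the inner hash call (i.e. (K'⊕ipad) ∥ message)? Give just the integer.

Key is 56 ≤ 64 bytes, zero-padded: |K'| = 64.
Inner input = (K'⊕ipad) ∥ m → 64 + 40 = 104 bytes.

104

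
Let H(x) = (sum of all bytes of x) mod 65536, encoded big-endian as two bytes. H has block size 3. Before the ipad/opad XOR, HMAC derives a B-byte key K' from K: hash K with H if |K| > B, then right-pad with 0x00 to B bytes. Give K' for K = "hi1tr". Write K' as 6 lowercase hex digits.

01e800

|K| = 5 > B = 3, so first hash the key.
H(K): sum = 104+105+49+116+114 = 488 → 01 e8.
Zero-pad H(K) = 01 e8 to 3 bytes: K' = 01 e8 00.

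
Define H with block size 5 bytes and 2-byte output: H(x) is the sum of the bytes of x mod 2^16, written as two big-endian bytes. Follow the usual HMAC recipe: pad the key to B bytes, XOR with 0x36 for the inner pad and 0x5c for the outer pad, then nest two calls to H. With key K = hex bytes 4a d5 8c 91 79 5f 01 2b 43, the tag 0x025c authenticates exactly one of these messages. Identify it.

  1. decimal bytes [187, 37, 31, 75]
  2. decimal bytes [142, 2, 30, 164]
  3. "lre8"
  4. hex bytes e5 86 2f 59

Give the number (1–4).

Key hex bytes 4a d5 8c 91 79 5f 01 2b 43 is 9 bytes > B = 5, so hash it first: H(key) = 03 83, then zero-pad to 5 bytes: K' = 03 83 00 00 00.
K' ⊕ ipad = 35 b5 36 36 36; K' ⊕ opad = 5f df 5c 5c 5c.
m1: inner = H(35 b5 36 36 36 bb 25 1f 4b) = 02 d6; tag = H(5f df 5c 5c 5c 02 d6) = 032a
m2: inner = H(35 b5 36 36 36 8e 02 1e a4) = 02 de; tag = H(5f df 5c 5c 5c 02 de) = 0332
m3: inner = H(35 b5 36 36 36 6c 72 65 38) = 03 07; tag = H(5f df 5c 5c 5c 03 07) = 025c ← matches
m4: inner = H(35 b5 36 36 36 e5 86 2f 59) = 03 7f; tag = H(5f df 5c 5c 5c 03 7f) = 02d4

3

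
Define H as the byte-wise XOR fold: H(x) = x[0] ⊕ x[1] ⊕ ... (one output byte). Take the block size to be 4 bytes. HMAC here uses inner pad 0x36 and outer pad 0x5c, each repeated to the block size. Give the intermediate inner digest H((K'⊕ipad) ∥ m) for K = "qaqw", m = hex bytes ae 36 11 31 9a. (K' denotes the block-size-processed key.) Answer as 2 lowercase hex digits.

34

Key "qaqw" = 71 61 71 77 is exactly B = 4 bytes: K' = 71 61 71 77.
K' ⊕ ipad = 47 57 47 41.
Inner input = 47 57 47 41 ∥ ae 36 11 31 9a.
Inner hash: XOR 47⊕57⊕47⊕41⊕ae⊕36⊕11⊕31⊕9a = 34.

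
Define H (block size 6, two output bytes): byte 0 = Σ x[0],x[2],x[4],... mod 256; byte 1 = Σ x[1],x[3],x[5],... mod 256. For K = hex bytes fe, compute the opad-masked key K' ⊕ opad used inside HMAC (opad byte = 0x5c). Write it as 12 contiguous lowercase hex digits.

a25c5c5c5c5c

Key hex bytes fe is 1 byte ≤ B = 6; zero-pad to 6 bytes: K' = fe 00 00 00 00 00.
XOR each byte with 0x5c: fe⊕5c=a2, 00⊕5c=5c, 00⊕5c=5c, 00⊕5c=5c, 00⊕5c=5c, 00⊕5c=5c.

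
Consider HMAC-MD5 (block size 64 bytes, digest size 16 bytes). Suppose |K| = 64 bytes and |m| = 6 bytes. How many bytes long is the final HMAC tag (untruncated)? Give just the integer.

16

The tag is one MD5 digest: 16 bytes.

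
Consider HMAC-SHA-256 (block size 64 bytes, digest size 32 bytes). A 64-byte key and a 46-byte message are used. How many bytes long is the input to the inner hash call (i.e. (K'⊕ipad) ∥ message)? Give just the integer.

110

Key is 64 ≤ 64 bytes, zero-padded: |K'| = 64.
Inner input = (K'⊕ipad) ∥ m → 64 + 46 = 110 bytes.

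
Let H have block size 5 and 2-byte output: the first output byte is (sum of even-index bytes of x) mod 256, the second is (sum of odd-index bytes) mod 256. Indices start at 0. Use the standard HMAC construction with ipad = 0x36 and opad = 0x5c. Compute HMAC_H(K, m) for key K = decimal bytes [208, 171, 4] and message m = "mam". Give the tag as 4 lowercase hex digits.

ed02

Key decimal bytes [208, 171, 4] = d0 ab 04 is 3 bytes ≤ B = 5; zero-pad to 5 bytes: K' = d0 ab 04 00 00.
K' ⊕ ipad = e6 9d 32 36 36.  K' ⊕ opad = 8c f7 58 5c 5c.
Inner input = (K'⊕ipad) ∥ m = e6 9d 32 36 36 ∥ 6d 61 6d.
Inner hash: even-index sum = 431 mod 256 = 175; odd-index sum = 429 mod 256 = 173 → af ad.
Outer input = (K'⊕opad) ∥ inner = 8c f7 58 5c 5c ∥ af ad.
Outer hash (tag): even-index sum = 493 mod 256 = 237; odd-index sum = 514 mod 256 = 2 → ed 02.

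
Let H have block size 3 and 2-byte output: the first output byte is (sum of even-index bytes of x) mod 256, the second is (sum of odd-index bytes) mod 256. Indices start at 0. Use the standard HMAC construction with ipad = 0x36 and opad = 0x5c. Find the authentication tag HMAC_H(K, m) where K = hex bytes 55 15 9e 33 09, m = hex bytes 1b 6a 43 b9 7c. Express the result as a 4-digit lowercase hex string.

Key hex bytes 55 15 9e 33 09 is 5 bytes > B = 3, so hash it first: H(key) = fc 48, then zero-pad to 3 bytes: K' = fc 48 00.
K' ⊕ ipad = ca 7e 36.  K' ⊕ opad = a0 14 5c.
Inner input = (K'⊕ipad) ∥ m = ca 7e 36 ∥ 1b 6a 43 b9 7c.
Inner hash: even-index sum = 547 mod 256 = 35; odd-index sum = 344 mod 256 = 88 → 23 58.
Outer input = (K'⊕opad) ∥ inner = a0 14 5c ∥ 23 58.
Outer hash (tag): even-index sum = 340 mod 256 = 84; odd-index sum = 55 mod 256 = 55 → 54 37.

5437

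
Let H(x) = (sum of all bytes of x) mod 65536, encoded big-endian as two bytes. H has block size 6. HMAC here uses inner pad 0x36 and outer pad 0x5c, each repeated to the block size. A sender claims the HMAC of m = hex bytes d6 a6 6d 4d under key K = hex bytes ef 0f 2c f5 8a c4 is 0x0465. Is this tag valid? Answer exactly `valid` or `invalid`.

Key hex bytes ef 0f 2c f5 8a c4 is exactly B = 6 bytes: K' = ef 0f 2c f5 8a c4.
K' ⊕ ipad = d9 39 1a c3 bc f2; K' ⊕ opad = b3 53 70 a9 d6 98.
Inner hash: sum = 217+57+26+195+188+242+214+166+109+77 = 1491 → 05 d3.
Outer hash (recomputed tag): sum = 179+83+112+169+214+152+5+211 = 1125 → 04 65.
Recomputed tag = 0465; claimed = 0465 → match.

valid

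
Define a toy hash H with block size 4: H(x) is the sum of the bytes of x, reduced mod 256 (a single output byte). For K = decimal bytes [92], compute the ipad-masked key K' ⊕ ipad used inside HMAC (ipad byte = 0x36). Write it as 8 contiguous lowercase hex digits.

Key decimal bytes [92] = 5c is 1 byte ≤ B = 4; zero-pad to 4 bytes: K' = 5c 00 00 00.
XOR each byte with 0x36: 5c⊕36=6a, 00⊕36=36, 00⊕36=36, 00⊕36=36.

6a363636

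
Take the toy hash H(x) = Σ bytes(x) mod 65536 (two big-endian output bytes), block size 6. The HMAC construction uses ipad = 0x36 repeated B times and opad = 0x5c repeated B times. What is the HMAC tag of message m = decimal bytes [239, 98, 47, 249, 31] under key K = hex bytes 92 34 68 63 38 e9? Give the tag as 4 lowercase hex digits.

Key hex bytes 92 34 68 63 38 e9 is exactly B = 6 bytes: K' = 92 34 68 63 38 e9.
K' ⊕ ipad = a4 02 5e 55 0e df.  K' ⊕ opad = ce 68 34 3f 64 b5.
Inner input = (K'⊕ipad) ∥ m = a4 02 5e 55 0e df ∥ ef 62 2f f9 1f.
Inner hash: sum = 164+2+94+85+14+223+239+98+47+249+31 = 1246 → 04 de.
Outer input = (K'⊕opad) ∥ inner = ce 68 34 3f 64 b5 ∥ 04 de.
Outer hash (tag): sum = 206+104+52+63+100+181+4+222 = 932 → 03 a4.

03a4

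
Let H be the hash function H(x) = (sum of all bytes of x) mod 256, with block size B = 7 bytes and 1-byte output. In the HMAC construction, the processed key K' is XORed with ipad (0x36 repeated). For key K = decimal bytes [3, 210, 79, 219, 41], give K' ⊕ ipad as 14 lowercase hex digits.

35e479ed1f3636

Key decimal bytes [3, 210, 79, 219, 41] = 03 d2 4f db 29 is 5 bytes ≤ B = 7; zero-pad to 7 bytes: K' = 03 d2 4f db 29 00 00.
XOR each byte with 0x36: 03⊕36=35, d2⊕36=e4, 4f⊕36=79, db⊕36=ed, 29⊕36=1f, 00⊕36=36, 00⊕36=36.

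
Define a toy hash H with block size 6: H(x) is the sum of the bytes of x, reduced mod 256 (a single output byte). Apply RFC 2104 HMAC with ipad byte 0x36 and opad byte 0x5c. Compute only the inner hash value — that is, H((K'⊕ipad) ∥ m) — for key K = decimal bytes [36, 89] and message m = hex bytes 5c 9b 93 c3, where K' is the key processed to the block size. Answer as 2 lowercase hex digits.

Key decimal bytes [36, 89] = 24 59 is 2 bytes ≤ B = 6; zero-pad to 6 bytes: K' = 24 59 00 00 00 00.
K' ⊕ ipad = 12 6f 36 36 36 36.
Inner input = 12 6f 36 36 36 36 ∥ 5c 9b 93 c3.
Inner hash: sum = 18+111+54+54+54+54+92+155+147+195 = 934; mod 256 = 166 → a6.

a6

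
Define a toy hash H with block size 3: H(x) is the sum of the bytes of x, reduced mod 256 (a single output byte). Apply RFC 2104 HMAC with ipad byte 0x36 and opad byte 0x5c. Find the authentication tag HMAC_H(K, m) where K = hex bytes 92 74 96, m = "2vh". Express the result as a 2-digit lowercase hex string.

56

Key hex bytes 92 74 96 is exactly B = 3 bytes: K' = 92 74 96.
K' ⊕ ipad = a4 42 a0.  K' ⊕ opad = ce 28 ca.
Inner input = (K'⊕ipad) ∥ m = a4 42 a0 ∥ 32 76 68.
Inner hash: sum = 164+66+160+50+118+104 = 662; mod 256 = 150 → 96.
Outer input = (K'⊕opad) ∥ inner = ce 28 ca ∥ 96.
Outer hash (tag): sum = 206+40+202+150 = 598; mod 256 = 86 → 56.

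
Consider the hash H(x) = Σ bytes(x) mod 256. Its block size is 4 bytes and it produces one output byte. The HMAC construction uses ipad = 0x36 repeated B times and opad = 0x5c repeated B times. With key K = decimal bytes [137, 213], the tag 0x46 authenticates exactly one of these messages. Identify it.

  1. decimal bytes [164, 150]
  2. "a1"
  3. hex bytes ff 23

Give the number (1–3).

Key decimal bytes [137, 213] = 89 d5 is 2 bytes ≤ B = 4; zero-pad to 4 bytes: K' = 89 d5 00 00.
K' ⊕ ipad = bf e3 36 36; K' ⊕ opad = d5 89 5c 5c.
m1: inner = H(bf e3 36 36 a4 96) = 48; tag = H(d5 89 5c 5c 48) = 5e
m2: inner = H(bf e3 36 36 61 31) = a0; tag = H(d5 89 5c 5c a0) = b6
m3: inner = H(bf e3 36 36 ff 23) = 30; tag = H(d5 89 5c 5c 30) = 46 ← matches

3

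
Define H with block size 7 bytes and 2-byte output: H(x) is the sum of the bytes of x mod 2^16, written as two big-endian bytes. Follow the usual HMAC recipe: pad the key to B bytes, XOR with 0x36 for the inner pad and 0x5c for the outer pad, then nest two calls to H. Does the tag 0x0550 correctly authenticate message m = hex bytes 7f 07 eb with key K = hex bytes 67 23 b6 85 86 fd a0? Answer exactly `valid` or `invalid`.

invalid

Key hex bytes 67 23 b6 85 86 fd a0 is exactly B = 7 bytes: K' = 67 23 b6 85 86 fd a0.
K' ⊕ ipad = 51 15 80 b3 b0 cb 96; K' ⊕ opad = 3b 7f ea d9 da a1 fc.
Inner hash: sum = 81+21+128+179+176+203+150+127+7+235 = 1307 → 05 1b.
Outer hash (recomputed tag): sum = 59+127+234+217+218+161+252+5+27 = 1300 → 05 14.
Recomputed tag = 0514; claimed = 0550 → mismatch.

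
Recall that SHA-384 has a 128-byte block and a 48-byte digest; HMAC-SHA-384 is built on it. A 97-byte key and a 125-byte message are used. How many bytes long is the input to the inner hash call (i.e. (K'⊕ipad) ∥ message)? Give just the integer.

253

Key is 97 ≤ 128 bytes, zero-padded: |K'| = 128.
Inner input = (K'⊕ipad) ∥ m → 128 + 125 = 253 bytes.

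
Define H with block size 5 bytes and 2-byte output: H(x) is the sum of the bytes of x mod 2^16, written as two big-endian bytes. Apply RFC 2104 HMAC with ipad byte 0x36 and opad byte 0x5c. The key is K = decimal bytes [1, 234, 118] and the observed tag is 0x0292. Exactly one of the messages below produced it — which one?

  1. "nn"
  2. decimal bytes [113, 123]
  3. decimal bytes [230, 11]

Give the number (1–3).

Key decimal bytes [1, 234, 118] = 01 ea 76 is 3 bytes ≤ B = 5; zero-pad to 5 bytes: K' = 01 ea 76 00 00.
K' ⊕ ipad = 37 dc 40 36 36; K' ⊕ opad = 5d b6 2a 5c 5c.
m1: inner = H(37 dc 40 36 36 6e 6e) = 02 9b; tag = H(5d b6 2a 5c 5c 02 9b) = 0292 ← matches
m2: inner = H(37 dc 40 36 36 71 7b) = 02 ab; tag = H(5d b6 2a 5c 5c 02 ab) = 02a2
m3: inner = H(37 dc 40 36 36 e6 0b) = 02 b0; tag = H(5d b6 2a 5c 5c 02 b0) = 02a7

1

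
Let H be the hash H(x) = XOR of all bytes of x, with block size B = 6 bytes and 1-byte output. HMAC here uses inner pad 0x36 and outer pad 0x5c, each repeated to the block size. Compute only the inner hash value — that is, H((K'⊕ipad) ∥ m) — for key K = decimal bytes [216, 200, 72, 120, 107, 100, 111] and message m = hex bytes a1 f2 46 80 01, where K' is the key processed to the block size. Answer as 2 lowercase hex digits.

Key decimal bytes [216, 200, 72, 120, 107, 100, 111] = d8 c8 48 78 6b 64 6f is 7 bytes > B = 6, so hash it first: H(key) = 40, then zero-pad to 6 bytes: K' = 40 00 00 00 00 00.
K' ⊕ ipad = 76 36 36 36 36 36.
Inner input = 76 36 36 36 36 36 ∥ a1 f2 46 80 01.
Inner hash: XOR 76⊕36⊕36⊕36⊕36⊕36⊕a1⊕f2⊕46⊕80⊕01 = d4.

d4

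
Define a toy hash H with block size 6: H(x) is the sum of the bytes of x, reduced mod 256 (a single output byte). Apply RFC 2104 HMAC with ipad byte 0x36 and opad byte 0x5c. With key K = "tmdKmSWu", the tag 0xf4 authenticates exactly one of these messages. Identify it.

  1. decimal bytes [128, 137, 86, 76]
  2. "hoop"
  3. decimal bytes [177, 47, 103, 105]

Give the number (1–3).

Key "tmdKmSWu" = 74 6d 64 4b 6d 53 57 75 is 8 bytes > B = 6, so hash it first: H(key) = 1c, then zero-pad to 6 bytes: K' = 1c 00 00 00 00 00.
K' ⊕ ipad = 2a 36 36 36 36 36; K' ⊕ opad = 40 5c 5c 5c 5c 5c.
m1: inner = H(2a 36 36 36 36 36 80 89 56 4c) = e3; tag = H(40 5c 5c 5c 5c 5c e3) = ef
m2: inner = H(2a 36 36 36 36 36 68 6f 6f 70) = ee; tag = H(40 5c 5c 5c 5c 5c ee) = fa
m3: inner = H(2a 36 36 36 36 36 b1 2f 67 69) = e8; tag = H(40 5c 5c 5c 5c 5c e8) = f4 ← matches

3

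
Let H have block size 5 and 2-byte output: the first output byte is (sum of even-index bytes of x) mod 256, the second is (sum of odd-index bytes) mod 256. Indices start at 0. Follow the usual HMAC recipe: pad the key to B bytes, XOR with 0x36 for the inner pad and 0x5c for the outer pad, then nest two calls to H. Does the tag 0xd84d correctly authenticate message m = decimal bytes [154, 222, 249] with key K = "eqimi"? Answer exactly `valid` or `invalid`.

valid

Key "eqimi" = 65 71 69 6d 69 is exactly B = 5 bytes: K' = 65 71 69 6d 69.
K' ⊕ ipad = 53 47 5f 5b 5f; K' ⊕ opad = 39 2d 35 31 35.
Inner hash: even-index sum = 495 mod 256 = 239; odd-index sum = 565 mod 256 = 53 → ef 35.
Outer hash (recomputed tag): even-index sum = 216 mod 256 = 216; odd-index sum = 333 mod 256 = 77 → d8 4d.
Recomputed tag = d84d; claimed = d84d → match.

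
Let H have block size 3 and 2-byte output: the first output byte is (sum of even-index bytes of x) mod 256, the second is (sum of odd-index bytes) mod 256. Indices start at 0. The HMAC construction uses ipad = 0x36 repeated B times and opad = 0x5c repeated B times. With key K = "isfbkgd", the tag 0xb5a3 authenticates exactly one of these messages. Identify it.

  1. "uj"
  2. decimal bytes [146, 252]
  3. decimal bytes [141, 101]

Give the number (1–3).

Key "isfbkgd" = 69 73 66 62 6b 67 64 is 7 bytes > B = 3, so hash it first: H(key) = 9e 3c, then zero-pad to 3 bytes: K' = 9e 3c 00.
K' ⊕ ipad = a8 0a 36; K' ⊕ opad = c2 60 5c.
m1: inner = H(a8 0a 36 75 6a) = 48 7f; tag = H(c2 60 5c 48 7f) = 9da8
m2: inner = H(a8 0a 36 92 fc) = da 9c; tag = H(c2 60 5c da 9c) = ba3a
m3: inner = H(a8 0a 36 8d 65) = 43 97; tag = H(c2 60 5c 43 97) = b5a3 ← matches

3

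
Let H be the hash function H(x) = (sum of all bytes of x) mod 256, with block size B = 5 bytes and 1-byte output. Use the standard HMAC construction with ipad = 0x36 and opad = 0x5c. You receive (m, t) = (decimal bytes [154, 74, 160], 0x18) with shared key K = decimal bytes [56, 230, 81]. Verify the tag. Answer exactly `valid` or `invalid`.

Key decimal bytes [56, 230, 81] = 38 e6 51 is 3 bytes ≤ B = 5; zero-pad to 5 bytes: K' = 38 e6 51 00 00.
K' ⊕ ipad = 0e d0 67 36 36; K' ⊕ opad = 64 ba 0d 5c 5c.
Inner hash: sum = 14+208+103+54+54+154+74+160 = 821; mod 256 = 53 → 35.
Outer hash (recomputed tag): sum = 100+186+13+92+92+53 = 536; mod 256 = 24 → 18.
Recomputed tag = 18; claimed = 18 → match.

valid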